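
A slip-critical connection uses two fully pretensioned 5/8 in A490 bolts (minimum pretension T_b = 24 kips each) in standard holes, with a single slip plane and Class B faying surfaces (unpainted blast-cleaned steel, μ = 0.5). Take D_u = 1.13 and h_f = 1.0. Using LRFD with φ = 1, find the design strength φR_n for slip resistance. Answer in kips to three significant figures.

27.1 kips

R_n = μ · D_u · h_f · T_b · n_s · n_b = 0.5 × 1.13 × 1.0 × 24 × 1 × 2 = 27.12 kips.
Design strength φR_n = 1 × 27.12 = 27.1 kips.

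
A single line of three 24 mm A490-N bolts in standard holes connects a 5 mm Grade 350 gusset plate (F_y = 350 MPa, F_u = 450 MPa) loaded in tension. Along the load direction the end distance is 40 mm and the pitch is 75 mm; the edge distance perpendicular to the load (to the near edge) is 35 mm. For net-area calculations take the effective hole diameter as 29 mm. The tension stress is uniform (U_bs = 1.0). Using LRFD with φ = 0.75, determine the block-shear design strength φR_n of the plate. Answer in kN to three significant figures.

Shear plane L_v = 40 + 2·75 = 190 mm; A_gv = 190 × 5 = 950 mm².
A_nv = (190 − 2.5·29) × 5 = 587.5 mm².
A_nt = (35 − 0.5·29) × 5 = 102.5 mm².
0.6 F_u A_nv = 158.6 kN; 0.6 F_y A_gv = 199.5 kN → shear rupture governs the shear term.
R_n = 158.6 + 1.0 × 450 × 102.5 / 1000 = 204.8 kN.
Design strength φR_n = 0.75 × 204.8 = 154 kN.

154 kN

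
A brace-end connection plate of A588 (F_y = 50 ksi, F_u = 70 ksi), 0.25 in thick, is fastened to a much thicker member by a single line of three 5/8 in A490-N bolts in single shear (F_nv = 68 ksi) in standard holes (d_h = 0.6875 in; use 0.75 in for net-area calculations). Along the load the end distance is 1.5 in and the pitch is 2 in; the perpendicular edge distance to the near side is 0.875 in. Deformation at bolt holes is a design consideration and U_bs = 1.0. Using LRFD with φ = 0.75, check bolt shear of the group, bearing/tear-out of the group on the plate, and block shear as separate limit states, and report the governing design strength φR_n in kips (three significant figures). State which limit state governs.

Bolt shear: A_b = π·0.625²/4 = 0.3068 in²; R_n = 68 × 0.3068 × 3 × 1 = 62.59 kips → 0.75 × 62.59 = 46.9 kips.
Bearing: edge l_c = 1.156, r_n = 24.28 kips; interior l_c = 1.312, r_n = 26.25 kips; R_n = 24.28 + 2·26.25 = 76.78 kips → 57.6 kips.
Block shear: A_gv = 1.375, A_nv = 0.9062, A_nt = 0.125 in²; R_n = min(0.6F_uA_nv, 0.6F_yA_gv) + U_bs·F_u·A_nt = 46.81 kips → 35.1 kips.
Block shear governs: 35.1 kips.

35.1 kips (block shear governs)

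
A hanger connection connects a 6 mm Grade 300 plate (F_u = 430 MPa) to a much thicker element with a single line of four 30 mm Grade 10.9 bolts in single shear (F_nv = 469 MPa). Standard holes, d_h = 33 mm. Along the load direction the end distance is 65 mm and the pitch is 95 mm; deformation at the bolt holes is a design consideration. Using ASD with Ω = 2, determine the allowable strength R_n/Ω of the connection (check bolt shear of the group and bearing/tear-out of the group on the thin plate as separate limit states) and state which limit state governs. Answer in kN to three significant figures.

354 kN (bearing governs)

Bolt shear: A_b = π·30²/4 = 706.9 mm²; R_n = 469 × 706.9 × 4 × 1 / 1000 = 1326 kN → 1326 / 2 = 663 kN.
Bearing (1.2 l_c t F_u ≤ 2.4 d t F_u): upper limit = 2.4·30·6·430 / 1000 = 185.8 kN.
  Edge l_c = 65 − 33/2 = 48.5 → r_n = 150.2 kN; interior l_c = 95 − 33 = 62 → r_n = 185.8 kN.
  R_n,bearing = 1·150.2 + 3·185.8 = 707.4 kN → 707.4 / 2 = 354 kN.
Bearing governs: 354 kN.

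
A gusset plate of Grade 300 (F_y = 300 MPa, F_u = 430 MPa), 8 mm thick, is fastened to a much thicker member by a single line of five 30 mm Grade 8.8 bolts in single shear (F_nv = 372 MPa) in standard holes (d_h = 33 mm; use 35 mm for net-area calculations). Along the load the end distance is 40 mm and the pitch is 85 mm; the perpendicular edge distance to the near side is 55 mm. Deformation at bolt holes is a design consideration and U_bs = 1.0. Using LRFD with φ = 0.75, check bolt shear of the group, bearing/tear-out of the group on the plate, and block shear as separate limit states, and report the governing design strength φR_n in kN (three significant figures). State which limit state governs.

Bolt shear: A_b = π·30²/4 = 706.9 mm²; R_n = 372 × 706.9 × 5 × 1 / 1000 = 1315 kN → 0.75 × 1315 = 986 kN.
Bearing: edge l_c = 23.5, r_n = 97.01 kN; interior l_c = 52, r_n = 214.7 kN; R_n = 97.01 + 4·214.7 = 955.6 kN → 717 kN.
Block shear: A_gv = 3040, A_nv = 1780, A_nt = 300 mm²; R_n = min(0.6F_uA_nv, 0.6F_yA_gv) + U_bs·F_u·A_nt = 588.2 kN → 441 kN.
Block shear governs: 441 kN.

441 kN (block shear governs)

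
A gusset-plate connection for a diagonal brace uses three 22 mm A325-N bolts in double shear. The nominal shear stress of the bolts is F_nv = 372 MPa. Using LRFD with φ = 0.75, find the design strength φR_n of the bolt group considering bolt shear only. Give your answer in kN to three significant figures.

636 kN

A_b = π × 22² / 4 = 380.1 mm².
R_n = F_nv · A_b · n · n_s = 372 × 380.1 × 3 × 2 / 1000 = 848.5 kN.
Design strength φR_n = 0.75 × 848.5 = 636 kN.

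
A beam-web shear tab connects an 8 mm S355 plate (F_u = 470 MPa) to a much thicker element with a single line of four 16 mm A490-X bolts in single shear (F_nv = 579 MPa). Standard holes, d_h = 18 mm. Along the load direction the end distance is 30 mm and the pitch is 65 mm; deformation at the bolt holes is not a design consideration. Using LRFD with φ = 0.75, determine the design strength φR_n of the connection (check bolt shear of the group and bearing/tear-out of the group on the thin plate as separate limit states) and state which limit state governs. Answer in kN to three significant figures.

349 kN (bolt shear governs)

Bolt shear: A_b = π·16²/4 = 201.1 mm²; R_n = 579 × 201.1 × 4 × 1 / 1000 = 465.7 kN → 0.75 × 465.7 = 349 kN.
Bearing (1.5 l_c t F_u ≤ 3.0 d t F_u): upper limit = 3.0·16·8·470 / 1000 = 180.5 kN.
  Edge l_c = 30 − 18/2 = 21 → r_n = 118.4 kN; interior l_c = 65 − 18 = 47 → r_n = 180.5 kN.
  R_n,bearing = 1·118.4 + 3·180.5 = 659.9 kN → 0.75 × 659.9 = 495 kN.
Bolt shear governs: 349 kN.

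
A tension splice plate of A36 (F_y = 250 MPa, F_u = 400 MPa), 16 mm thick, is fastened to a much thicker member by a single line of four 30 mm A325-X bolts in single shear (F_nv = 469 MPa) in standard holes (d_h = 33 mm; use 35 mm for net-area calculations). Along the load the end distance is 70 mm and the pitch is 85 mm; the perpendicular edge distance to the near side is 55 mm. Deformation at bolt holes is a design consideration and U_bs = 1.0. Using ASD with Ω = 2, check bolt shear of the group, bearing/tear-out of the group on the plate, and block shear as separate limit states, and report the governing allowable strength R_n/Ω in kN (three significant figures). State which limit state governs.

509 kN (block shear governs)

Bolt shear: A_b = π·30²/4 = 706.9 mm²; R_n = 469 × 706.9 × 4 × 1 / 1000 = 1326 kN → 1326 / 2 = 663 kN.
Bearing: edge l_c = 53.5, r_n = 410.9 kN; interior l_c = 52, r_n = 399.4 kN; R_n = 410.9 + 3·399.4 = 1609 kN → 804 kN.
Block shear: A_gv = 5200, A_nv = 3240, A_nt = 600 mm²; R_n = min(0.6F_uA_nv, 0.6F_yA_gv) + U_bs·F_u·A_nt = 1018 kN → 509 kN.
Block shear governs: 509 kN.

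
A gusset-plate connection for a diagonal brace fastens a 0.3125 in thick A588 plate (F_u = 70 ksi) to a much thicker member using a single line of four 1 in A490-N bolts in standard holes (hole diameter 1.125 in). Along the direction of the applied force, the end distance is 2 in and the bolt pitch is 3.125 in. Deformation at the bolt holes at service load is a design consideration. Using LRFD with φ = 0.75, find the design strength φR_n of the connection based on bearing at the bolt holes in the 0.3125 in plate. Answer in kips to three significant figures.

146 kips

Per bolt r_n = 1.2 l_c t F_u ≤ 2.4 d t F_u; upper limit = 2.4 × 1 × 0.3125 × 70 = 52.5 kips.
Edge bolt: l_c = 2 − 1.125/2 = 1.438 in → 1.2 × 1.438 × 0.3125 × 70 = 37.73 → r_n = 37.73 kips.
Interior bolts: l_c = 3.125 − 1.125 = 2 in → 1.2 × 2 × 0.3125 × 70 = 52.5 → r_n = 52.5 kips.
R_n = 1 × 37.73 + 3 × 52.5 = 195.2 kips.
Design strength φR_n = 0.75 × 195.2 = 146 kips.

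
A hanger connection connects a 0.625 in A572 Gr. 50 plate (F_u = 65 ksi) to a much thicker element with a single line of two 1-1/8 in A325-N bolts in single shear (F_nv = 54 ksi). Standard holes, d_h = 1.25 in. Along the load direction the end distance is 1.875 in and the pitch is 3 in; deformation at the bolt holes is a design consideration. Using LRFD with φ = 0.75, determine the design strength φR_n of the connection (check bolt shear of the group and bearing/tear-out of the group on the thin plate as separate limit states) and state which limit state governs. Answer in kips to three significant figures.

Bolt shear: A_b = π·1.125²/4 = 0.994 in²; R_n = 54 × 0.994 × 2 × 1 = 107.4 kips → 0.75 × 107.4 = 80.5 kips.
Bearing (1.2 l_c t F_u ≤ 2.4 d t F_u): upper limit = 2.4·1.125·0.625·65 = 109.7 kips.
  Edge l_c = 1.875 − 1.25/2 = 1.25 → r_n = 60.94 kips; interior l_c = 3 − 1.25 = 1.75 → r_n = 85.31 kips.
  R_n,bearing = 1·60.94 + 1·85.31 = 146.2 kips → 0.75 × 146.2 = 110 kips.
Bolt shear governs: 80.5 kips.

80.5 kips (bolt shear governs)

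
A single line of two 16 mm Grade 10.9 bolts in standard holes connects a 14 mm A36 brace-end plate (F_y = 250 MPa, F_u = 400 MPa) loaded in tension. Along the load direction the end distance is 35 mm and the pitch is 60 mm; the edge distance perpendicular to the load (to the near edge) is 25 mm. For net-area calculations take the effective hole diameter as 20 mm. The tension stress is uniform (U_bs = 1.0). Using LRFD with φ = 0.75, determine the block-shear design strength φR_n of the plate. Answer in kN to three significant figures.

Shear plane L_v = 35 + 1·60 = 95 mm; A_gv = 95 × 14 = 1330 mm².
A_nv = (95 − 1.5·20) × 14 = 910 mm².
A_nt = (25 − 0.5·20) × 14 = 210 mm².
0.6 F_u A_nv = 218.4 kN; 0.6 F_y A_gv = 199.5 kN → shear yielding governs the shear term.
R_n = 199.5 + 1.0 × 400 × 210 / 1000 = 283.5 kN.
Design strength φR_n = 0.75 × 283.5 = 213 kN.

213 kN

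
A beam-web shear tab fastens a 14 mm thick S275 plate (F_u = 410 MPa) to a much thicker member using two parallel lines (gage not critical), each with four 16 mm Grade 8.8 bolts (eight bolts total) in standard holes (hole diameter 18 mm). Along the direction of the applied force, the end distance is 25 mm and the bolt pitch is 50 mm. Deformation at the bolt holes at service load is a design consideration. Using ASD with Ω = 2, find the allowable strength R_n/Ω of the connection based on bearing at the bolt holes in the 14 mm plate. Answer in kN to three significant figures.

Per bolt r_n = 1.2 l_c t F_u ≤ 2.4 d t F_u; upper limit = 2.4 × 16 × 14 × 410 / 1000 = 220.4 kN.
Edge bolt: l_c = 25 − 18/2 = 16 mm → 1.2 × 16 × 14 × 410 / 1000 = 110.2 → r_n = 110.2 kN.
Interior bolts: l_c = 50 − 18 = 32 mm → 1.2 × 32 × 14 × 410 / 1000 = 220.4 → r_n = 220.4 kN.
R_n = 2 × 110.2 + 6 × 220.4 = 1543 kN.
Allowable strength R_n/Ω = 1543 / 2 = 771 kN.

771 kN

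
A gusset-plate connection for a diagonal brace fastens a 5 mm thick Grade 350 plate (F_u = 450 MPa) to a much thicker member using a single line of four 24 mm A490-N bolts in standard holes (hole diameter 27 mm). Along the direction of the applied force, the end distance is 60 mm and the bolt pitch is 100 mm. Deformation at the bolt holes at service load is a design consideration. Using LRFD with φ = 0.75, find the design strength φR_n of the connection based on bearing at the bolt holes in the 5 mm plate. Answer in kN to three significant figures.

386 kN

Per bolt r_n = 1.2 l_c t F_u ≤ 2.4 d t F_u; upper limit = 2.4 × 24 × 5 × 450 / 1000 = 129.6 kN.
Edge bolt: l_c = 60 − 27/2 = 46.5 mm → 1.2 × 46.5 × 5 × 450 / 1000 = 125.5 → r_n = 125.5 kN.
Interior bolts: l_c = 100 − 27 = 73 mm → 1.2 × 73 × 5 × 450 / 1000 = 197.1 → r_n = 129.6 kN.
R_n = 1 × 125.5 + 3 × 129.6 = 514.3 kN.
Design strength φR_n = 0.75 × 514.3 = 386 kN.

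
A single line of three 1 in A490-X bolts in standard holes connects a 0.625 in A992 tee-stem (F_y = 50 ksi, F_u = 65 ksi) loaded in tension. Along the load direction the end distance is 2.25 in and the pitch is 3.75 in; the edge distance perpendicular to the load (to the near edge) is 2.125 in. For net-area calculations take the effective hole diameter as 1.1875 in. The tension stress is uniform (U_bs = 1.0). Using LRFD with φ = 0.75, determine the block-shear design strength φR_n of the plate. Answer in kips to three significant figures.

171 kips

Shear plane L_v = 2.25 + 2·3.75 = 9.75 in; A_gv = 9.75 × 0.625 = 6.094 in².
A_nv = (9.75 − 2.5·1.1875) × 0.625 = 4.238 in².
A_nt = (2.125 − 0.5·1.1875) × 0.625 = 0.957 in².
0.6 F_u A_nv = 165.3 kips; 0.6 F_y A_gv = 182.8 kips → shear rupture governs the shear term.
R_n = 165.3 + 1.0 × 65 × 0.957 = 227.5 kips.
Design strength φR_n = 0.75 × 227.5 = 171 kips.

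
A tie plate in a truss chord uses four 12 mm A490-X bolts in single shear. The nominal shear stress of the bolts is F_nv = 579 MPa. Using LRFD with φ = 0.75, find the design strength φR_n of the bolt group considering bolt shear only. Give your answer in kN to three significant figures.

A_b = π × 12² / 4 = 113.1 mm².
R_n = F_nv · A_b · n · n_s = 579 × 113.1 × 4 × 1 / 1000 = 261.9 kN.
Design strength φR_n = 0.75 × 261.9 = 196 kN.

196 kN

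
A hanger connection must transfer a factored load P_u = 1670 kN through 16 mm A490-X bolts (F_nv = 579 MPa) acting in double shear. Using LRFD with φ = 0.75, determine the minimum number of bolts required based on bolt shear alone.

A_b = π·16²/4 = 201.1 mm².
Per-bolt design strength φR_n = 0.75 × 579 × 201.1 × 2 / 1000 = 174.6 kN.
n ≥ 1670 / 174.6 = 9.563 → use 10 bolts.

10 bolts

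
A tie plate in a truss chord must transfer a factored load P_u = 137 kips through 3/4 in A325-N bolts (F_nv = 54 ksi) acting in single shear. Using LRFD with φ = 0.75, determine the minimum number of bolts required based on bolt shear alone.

A_b = π·0.75²/4 = 0.4418 in².
Per-bolt design strength φR_n = 0.75 × 54 × 0.4418 × 1 = 17.89 kips.
n ≥ 137 / 17.89 = 7.657 → use 8 bolts.

8 bolts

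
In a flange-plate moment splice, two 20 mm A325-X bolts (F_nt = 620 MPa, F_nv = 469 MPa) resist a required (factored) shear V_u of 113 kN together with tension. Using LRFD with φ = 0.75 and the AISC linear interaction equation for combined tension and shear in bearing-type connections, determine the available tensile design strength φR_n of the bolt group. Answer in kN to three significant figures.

230 kN

A_b = π·20²/4 = 314.2 mm²; f_rv = 113 × 1000 / (2 × 314.2) = 179.8 MPa.
F'_nt = 1.3 F_nt − (F_nt / φF_nv) f_rv = 1.3·620 − (620/(0.75·469))·179.8 = 489 MPa, capped at F_nt → F'_nt = 489 MPa.
R_n = F'_nt · A_b · n = 489 × 314.2 × 2 / 1000 = 307.2 kN.
Design strength φR_n = 0.75 × 307.2 = 230 kN.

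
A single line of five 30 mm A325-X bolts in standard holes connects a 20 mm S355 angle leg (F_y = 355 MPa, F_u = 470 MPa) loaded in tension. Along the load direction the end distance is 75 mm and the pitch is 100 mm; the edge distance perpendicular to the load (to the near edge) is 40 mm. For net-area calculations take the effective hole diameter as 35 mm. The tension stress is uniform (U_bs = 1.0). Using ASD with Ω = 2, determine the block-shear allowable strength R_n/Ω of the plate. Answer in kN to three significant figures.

1000 kN

Shear plane L_v = 75 + 4·100 = 475 mm; A_gv = 475 × 20 = 9500 mm².
A_nv = (475 − 4.5·35) × 20 = 6350 mm².
A_nt = (40 − 0.5·35) × 20 = 450 mm².
0.6 F_u A_nv = 1791 kN; 0.6 F_y A_gv = 2024 kN → shear rupture governs the shear term.
R_n = 1791 + 1.0 × 470 × 450 / 1000 = 2002 kN.
Allowable strength R_n/Ω = 2002 / 2 = 1000 kN.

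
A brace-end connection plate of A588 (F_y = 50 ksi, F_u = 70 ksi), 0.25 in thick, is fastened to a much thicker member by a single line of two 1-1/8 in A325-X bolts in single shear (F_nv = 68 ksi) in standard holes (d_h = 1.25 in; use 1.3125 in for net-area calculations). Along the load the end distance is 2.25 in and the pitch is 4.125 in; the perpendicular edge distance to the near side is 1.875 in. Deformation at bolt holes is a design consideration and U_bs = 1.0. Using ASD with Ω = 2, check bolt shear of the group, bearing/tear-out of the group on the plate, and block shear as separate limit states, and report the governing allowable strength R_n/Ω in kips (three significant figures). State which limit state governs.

Bolt shear: A_b = π·1.125²/4 = 0.994 in²; R_n = 68 × 0.994 × 2 × 1 = 135.2 kips → 135.2 / 2 = 67.6 kips.
Bearing: edge l_c = 1.625, r_n = 34.12 kips; interior l_c = 2.875, r_n = 47.25 kips; R_n = 34.12 + 1·47.25 = 81.38 kips → 40.7 kips.
Block shear: A_gv = 1.594, A_nv = 1.102, A_nt = 0.3047 in²; R_n = min(0.6F_uA_nv, 0.6F_yA_gv) + U_bs·F_u·A_nt = 67.59 kips → 33.8 kips.
Block shear governs: 33.8 kips.

33.8 kips (block shear governs)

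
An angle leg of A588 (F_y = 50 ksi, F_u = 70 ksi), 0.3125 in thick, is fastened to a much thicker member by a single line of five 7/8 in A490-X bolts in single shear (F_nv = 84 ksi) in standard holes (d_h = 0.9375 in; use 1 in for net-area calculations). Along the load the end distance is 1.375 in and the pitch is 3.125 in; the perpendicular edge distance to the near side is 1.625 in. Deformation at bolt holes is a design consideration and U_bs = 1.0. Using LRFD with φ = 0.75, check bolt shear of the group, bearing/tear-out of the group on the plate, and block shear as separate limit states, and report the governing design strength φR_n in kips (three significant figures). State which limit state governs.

111 kips (block shear governs)

Bolt shear: A_b = π·0.875²/4 = 0.6013 in²; R_n = 84 × 0.6013 × 5 × 1 = 252.6 kips → 0.75 × 252.6 = 189 kips.
Bearing: edge l_c = 0.9062, r_n = 23.79 kips; interior l_c = 2.188, r_n = 45.94 kips; R_n = 23.79 + 4·45.94 = 207.5 kips → 156 kips.
Block shear: A_gv = 4.336, A_nv = 2.93, A_nt = 0.3516 in²; R_n = min(0.6F_uA_nv, 0.6F_yA_gv) + U_bs·F_u·A_nt = 147.7 kips → 111 kips.
Block shear governs: 111 kips.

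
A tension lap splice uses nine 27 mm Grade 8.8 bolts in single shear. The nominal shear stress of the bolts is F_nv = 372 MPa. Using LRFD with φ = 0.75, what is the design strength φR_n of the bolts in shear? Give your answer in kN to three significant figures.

A_b = π × 27² / 4 = 572.6 mm².
R_n = F_nv · A_b · n · n_s = 372 × 572.6 × 9 × 1 / 1000 = 1917 kN.
Design strength φR_n = 0.75 × 1917 = 1440 kN.

1440 kN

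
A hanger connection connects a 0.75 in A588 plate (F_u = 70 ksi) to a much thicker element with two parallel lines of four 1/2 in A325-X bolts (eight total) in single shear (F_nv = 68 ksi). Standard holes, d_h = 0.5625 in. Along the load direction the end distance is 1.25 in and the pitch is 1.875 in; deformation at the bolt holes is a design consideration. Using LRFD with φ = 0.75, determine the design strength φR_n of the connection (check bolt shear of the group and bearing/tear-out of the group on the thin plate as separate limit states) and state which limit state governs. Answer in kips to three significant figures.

80.1 kips (bolt shear governs)

Bolt shear: A_b = π·0.5²/4 = 0.1963 in²; R_n = 68 × 0.1963 × 8 × 1 = 106.8 kips → 0.75 × 106.8 = 80.1 kips.
Bearing (1.2 l_c t F_u ≤ 2.4 d t F_u): upper limit = 2.4·0.5·0.75·70 = 63 kips.
  Edge l_c = 1.25 − 0.5625/2 = 0.9688 → r_n = 61.03 kips; interior l_c = 1.875 − 0.5625 = 1.312 → r_n = 63 kips.
  R_n,bearing = 2·61.03 + 6·63 = 500.1 kips → 0.75 × 500.1 = 375 kips.
Bolt shear governs: 80.1 kips.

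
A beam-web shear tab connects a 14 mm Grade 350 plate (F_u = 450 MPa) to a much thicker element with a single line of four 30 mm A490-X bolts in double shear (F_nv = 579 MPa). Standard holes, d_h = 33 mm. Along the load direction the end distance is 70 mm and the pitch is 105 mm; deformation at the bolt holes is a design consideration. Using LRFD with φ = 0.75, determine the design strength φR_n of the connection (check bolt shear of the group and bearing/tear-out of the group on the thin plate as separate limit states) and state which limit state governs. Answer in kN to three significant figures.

1320 kN (bearing governs)

Bolt shear: A_b = π·30²/4 = 706.9 mm²; R_n = 579 × 706.9 × 4 × 2 / 1000 = 3274 kN → 0.75 × 3274 = 2460 kN.
Bearing (1.2 l_c t F_u ≤ 2.4 d t F_u): upper limit = 2.4·30·14·450 / 1000 = 453.6 kN.
  Edge l_c = 70 − 33/2 = 53.5 → r_n = 404.5 kN; interior l_c = 105 − 33 = 72 → r_n = 453.6 kN.
  R_n,bearing = 1·404.5 + 3·453.6 = 1765 kN → 0.75 × 1765 = 1320 kN.
Bearing governs: 1320 kN.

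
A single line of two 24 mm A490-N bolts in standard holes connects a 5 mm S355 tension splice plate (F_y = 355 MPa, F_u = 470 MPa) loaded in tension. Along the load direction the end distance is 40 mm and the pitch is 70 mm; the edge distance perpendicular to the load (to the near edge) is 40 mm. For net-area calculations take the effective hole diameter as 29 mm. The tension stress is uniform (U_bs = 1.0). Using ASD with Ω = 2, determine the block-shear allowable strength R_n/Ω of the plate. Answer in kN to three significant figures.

Shear plane L_v = 40 + 1·70 = 110 mm; A_gv = 110 × 5 = 550 mm².
A_nv = (110 − 1.5·29) × 5 = 332.5 mm².
A_nt = (40 − 0.5·29) × 5 = 127.5 mm².
0.6 F_u A_nv = 93.77 kN; 0.6 F_y A_gv = 117.2 kN → shear rupture governs the shear term.
R_n = 93.77 + 1.0 × 470 × 127.5 / 1000 = 153.7 kN.
Allowable strength R_n/Ω = 153.7 / 2 = 76.8 kN.

76.8 kN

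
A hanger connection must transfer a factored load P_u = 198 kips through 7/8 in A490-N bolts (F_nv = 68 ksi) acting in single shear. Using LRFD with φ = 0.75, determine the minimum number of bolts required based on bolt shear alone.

A_b = π·0.875²/4 = 0.6013 in².
Per-bolt design strength φR_n = 0.75 × 68 × 0.6013 × 1 = 30.67 kips.
n ≥ 198 / 30.67 = 6.456 → use 7 bolts.

7 bolts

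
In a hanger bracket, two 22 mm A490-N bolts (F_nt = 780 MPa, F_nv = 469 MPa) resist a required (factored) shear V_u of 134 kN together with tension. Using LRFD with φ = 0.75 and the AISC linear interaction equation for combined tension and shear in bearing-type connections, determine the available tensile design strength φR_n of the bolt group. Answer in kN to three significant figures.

355 kN

A_b = π·22²/4 = 380.1 mm²; f_rv = 134 × 1000 / (2 × 380.1) = 176.3 MPa.
F'_nt = 1.3 F_nt − (F_nt / φF_nv) f_rv = 1.3·780 − (780/(0.75·469))·176.3 = 623.2 MPa, capped at F_nt → F'_nt = 623.2 MPa.
R_n = F'_nt · A_b · n = 623.2 × 380.1 × 2 / 1000 = 473.8 kN.
Design strength φR_n = 0.75 × 473.8 = 355 kN.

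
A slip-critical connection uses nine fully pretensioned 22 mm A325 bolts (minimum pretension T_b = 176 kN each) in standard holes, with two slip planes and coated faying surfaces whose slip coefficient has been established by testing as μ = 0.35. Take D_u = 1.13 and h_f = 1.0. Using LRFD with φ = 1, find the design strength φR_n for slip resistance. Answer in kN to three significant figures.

R_n = μ · D_u · h_f · T_b · n_s · n_b = 0.35 × 1.13 × 1.0 × 176 × 2 × 9 = 1253 kN.
Design strength φR_n = 1 × 1253 = 1250 kN.

1250 kN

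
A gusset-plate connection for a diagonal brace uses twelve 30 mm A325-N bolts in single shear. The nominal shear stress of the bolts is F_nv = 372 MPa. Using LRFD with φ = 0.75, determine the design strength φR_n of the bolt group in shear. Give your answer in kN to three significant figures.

A_b = π × 30² / 4 = 706.9 mm².
R_n = F_nv · A_b · n · n_s = 372 × 706.9 × 12 × 1 / 1000 = 3155 kN.
Design strength φR_n = 0.75 × 3155 = 2370 kN.

2370 kN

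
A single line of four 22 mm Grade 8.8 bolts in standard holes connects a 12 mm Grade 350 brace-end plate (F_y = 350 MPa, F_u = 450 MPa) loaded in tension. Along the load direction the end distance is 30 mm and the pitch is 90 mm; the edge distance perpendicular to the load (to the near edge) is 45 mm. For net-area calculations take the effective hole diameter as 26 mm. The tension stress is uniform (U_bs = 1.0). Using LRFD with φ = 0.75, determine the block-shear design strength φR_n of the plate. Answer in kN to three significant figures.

637 kN

Shear plane L_v = 30 + 3·90 = 300 mm; A_gv = 300 × 12 = 3600 mm².
A_nv = (300 − 3.5·26) × 12 = 2508 mm².
A_nt = (45 − 0.5·26) × 12 = 384 mm².
0.6 F_u A_nv = 677.2 kN; 0.6 F_y A_gv = 756 kN → shear rupture governs the shear term.
R_n = 677.2 + 1.0 × 450 × 384 / 1000 = 850 kN.
Design strength φR_n = 0.75 × 850 = 637 kN.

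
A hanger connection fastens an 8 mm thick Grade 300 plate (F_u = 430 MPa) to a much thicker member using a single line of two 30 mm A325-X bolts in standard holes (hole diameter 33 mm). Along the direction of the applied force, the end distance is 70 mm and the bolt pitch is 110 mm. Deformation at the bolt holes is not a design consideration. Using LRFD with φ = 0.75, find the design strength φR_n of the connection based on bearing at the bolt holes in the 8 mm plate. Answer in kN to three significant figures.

439 kN

Per bolt r_n = 1.5 l_c t F_u ≤ 3.0 d t F_u; upper limit = 3.0 × 30 × 8 × 430 / 1000 = 309.6 kN.
Edge bolt: l_c = 70 − 33/2 = 53.5 mm → 1.5 × 53.5 × 8 × 430 / 1000 = 276.1 → r_n = 276.1 kN.
Interior bolts: l_c = 110 − 33 = 77 mm → 1.5 × 77 × 8 × 430 / 1000 = 397.3 → r_n = 309.6 kN.
R_n = 1 × 276.1 + 1 × 309.6 = 585.7 kN.
Design strength φR_n = 0.75 × 585.7 = 439 kN.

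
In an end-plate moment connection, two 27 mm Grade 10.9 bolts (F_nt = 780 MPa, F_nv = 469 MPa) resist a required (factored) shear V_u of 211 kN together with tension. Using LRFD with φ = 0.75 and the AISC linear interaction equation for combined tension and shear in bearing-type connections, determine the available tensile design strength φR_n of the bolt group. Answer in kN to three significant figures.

520 kN

A_b = π·27²/4 = 572.6 mm²; f_rv = 211 × 1000 / (2 × 572.6) = 184.3 MPa.
F'_nt = 1.3 F_nt − (F_nt / φF_nv) f_rv = 1.3·780 − (780/(0.75·469))·184.3 = 605.4 MPa, capped at F_nt → F'_nt = 605.4 MPa.
R_n = F'_nt · A_b · n = 605.4 × 572.6 × 2 / 1000 = 693.3 kN.
Design strength φR_n = 0.75 × 693.3 = 520 kN.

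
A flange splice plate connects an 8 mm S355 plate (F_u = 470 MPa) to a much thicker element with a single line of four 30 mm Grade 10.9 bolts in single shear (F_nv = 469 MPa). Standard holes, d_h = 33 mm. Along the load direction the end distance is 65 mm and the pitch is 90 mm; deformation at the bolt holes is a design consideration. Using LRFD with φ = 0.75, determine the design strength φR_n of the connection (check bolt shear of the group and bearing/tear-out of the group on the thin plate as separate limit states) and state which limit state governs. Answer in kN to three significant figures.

743 kN (bearing governs)

Bolt shear: A_b = π·30²/4 = 706.9 mm²; R_n = 469 × 706.9 × 4 × 1 / 1000 = 1326 kN → 0.75 × 1326 = 995 kN.
Bearing (1.2 l_c t F_u ≤ 2.4 d t F_u): upper limit = 2.4·30·8·470 / 1000 = 270.7 kN.
  Edge l_c = 65 − 33/2 = 48.5 → r_n = 218.8 kN; interior l_c = 90 − 33 = 57 → r_n = 257.2 kN.
  R_n,bearing = 1·218.8 + 3·257.2 = 990.4 kN → 0.75 × 990.4 = 743 kN.
Bearing governs: 743 kN.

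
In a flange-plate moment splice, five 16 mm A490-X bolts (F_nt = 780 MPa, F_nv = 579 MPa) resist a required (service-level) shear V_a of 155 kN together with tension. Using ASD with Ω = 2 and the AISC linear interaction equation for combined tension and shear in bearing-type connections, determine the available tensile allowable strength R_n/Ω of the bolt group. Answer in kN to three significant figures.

A_b = π·16²/4 = 201.1 mm²; f_rv = 155 × 1000 / (5 × 201.1) = 154.2 MPa.
F'_nt = 1.3 F_nt − (Ω F_nt / F_nv) f_rv = 1.3·780 − (2·780/579)·154.2 = 598.6 MPa, capped at F_nt → F'_nt = 598.6 MPa.
R_n = F'_nt · A_b · n = 598.6 × 201.1 × 5 / 1000 = 601.8 kN.
Allowable strength R_n/Ω = 601.8 / 2 = 301 kN.

301 kN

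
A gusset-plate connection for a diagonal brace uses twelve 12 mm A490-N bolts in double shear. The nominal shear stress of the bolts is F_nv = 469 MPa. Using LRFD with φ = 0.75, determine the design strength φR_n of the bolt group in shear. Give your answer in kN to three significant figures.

A_b = π × 12² / 4 = 113.1 mm².
R_n = F_nv · A_b · n · n_s = 469 × 113.1 × 12 × 2 / 1000 = 1273 kN.
Design strength φR_n = 0.75 × 1273 = 955 kN.

955 kN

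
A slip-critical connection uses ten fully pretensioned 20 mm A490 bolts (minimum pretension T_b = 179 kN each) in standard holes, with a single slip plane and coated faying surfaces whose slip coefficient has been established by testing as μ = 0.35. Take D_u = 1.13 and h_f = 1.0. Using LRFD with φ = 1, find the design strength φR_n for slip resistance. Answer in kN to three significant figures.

708 kN

R_n = μ · D_u · h_f · T_b · n_s · n_b = 0.35 × 1.13 × 1.0 × 179 × 1 × 10 = 707.9 kN.
Design strength φR_n = 1 × 707.9 = 708 kN.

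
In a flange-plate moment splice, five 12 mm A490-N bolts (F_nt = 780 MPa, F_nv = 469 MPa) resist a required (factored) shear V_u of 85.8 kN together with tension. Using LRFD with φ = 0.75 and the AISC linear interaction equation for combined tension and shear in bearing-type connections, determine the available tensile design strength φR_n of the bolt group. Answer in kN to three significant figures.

A_b = π·12²/4 = 113.1 mm²; f_rv = 85.8 × 1000 / (5 × 113.1) = 151.7 MPa.
F'_nt = 1.3 F_nt − (F_nt / φF_nv) f_rv = 1.3·780 − (780/(0.75·469))·151.7 = 677.5 MPa, capped at F_nt → F'_nt = 677.5 MPa.
R_n = F'_nt · A_b · n = 677.5 × 113.1 × 5 / 1000 = 383.1 kN.
Design strength φR_n = 0.75 × 383.1 = 287 kN.

287 kN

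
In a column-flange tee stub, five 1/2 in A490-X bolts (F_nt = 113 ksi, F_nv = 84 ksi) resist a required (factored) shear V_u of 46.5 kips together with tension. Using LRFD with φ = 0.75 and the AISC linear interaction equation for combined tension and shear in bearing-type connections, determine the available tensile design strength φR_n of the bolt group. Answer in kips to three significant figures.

45.6 kips

A_b = π·0.5²/4 = 0.1963 in²; f_rv = 46.5 / (5 × 0.1963) = 47.36 ksi.
F'_nt = 1.3 F_nt − (F_nt / φF_nv) f_rv = 1.3·113 − (113/(0.75·84))·47.36 = 61.94 ksi, capped at F_nt → F'_nt = 61.94 ksi.
R_n = F'_nt · A_b · n = 61.94 × 0.1963 × 5 = 60.81 kips.
Design strength φR_n = 0.75 × 60.81 = 45.6 kips.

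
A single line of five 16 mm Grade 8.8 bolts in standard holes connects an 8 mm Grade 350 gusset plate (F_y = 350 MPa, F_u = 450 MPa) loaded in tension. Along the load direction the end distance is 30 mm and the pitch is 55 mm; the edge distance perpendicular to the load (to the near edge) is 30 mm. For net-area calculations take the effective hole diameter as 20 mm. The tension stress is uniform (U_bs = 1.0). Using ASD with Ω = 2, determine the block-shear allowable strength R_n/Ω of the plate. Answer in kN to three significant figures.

209 kN

Shear plane L_v = 30 + 4·55 = 250 mm; A_gv = 250 × 8 = 2000 mm².
A_nv = (250 − 4.5·20) × 8 = 1280 mm².
A_nt = (30 − 0.5·20) × 8 = 160 mm².
0.6 F_u A_nv = 345.6 kN; 0.6 F_y A_gv = 420 kN → shear rupture governs the shear term.
R_n = 345.6 + 1.0 × 450 × 160 / 1000 = 417.6 kN.
Allowable strength R_n/Ω = 417.6 / 2 = 209 kN.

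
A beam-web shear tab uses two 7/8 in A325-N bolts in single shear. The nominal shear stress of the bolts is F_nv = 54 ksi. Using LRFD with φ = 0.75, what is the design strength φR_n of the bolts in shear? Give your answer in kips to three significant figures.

48.7 kips

A_b = π × 0.875² / 4 = 0.6013 in².
R_n = F_nv · A_b · n · n_s = 54 × 0.6013 × 2 × 1 = 64.94 kips.
Design strength φR_n = 0.75 × 64.94 = 48.7 kips.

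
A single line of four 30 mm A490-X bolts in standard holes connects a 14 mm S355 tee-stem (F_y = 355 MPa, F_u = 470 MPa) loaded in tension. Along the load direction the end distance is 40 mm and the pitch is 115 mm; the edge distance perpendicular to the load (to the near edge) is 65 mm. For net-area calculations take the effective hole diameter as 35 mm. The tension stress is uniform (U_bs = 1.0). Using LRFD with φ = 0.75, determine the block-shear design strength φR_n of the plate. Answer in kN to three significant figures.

1010 kN

Shear plane L_v = 40 + 3·115 = 385 mm; A_gv = 385 × 14 = 5390 mm².
A_nv = (385 − 3.5·35) × 14 = 3675 mm².
A_nt = (65 − 0.5·35) × 14 = 665 mm².
0.6 F_u A_nv = 1036 kN; 0.6 F_y A_gv = 1148 kN → shear rupture governs the shear term.
R_n = 1036 + 1.0 × 470 × 665 / 1000 = 1349 kN.
Design strength φR_n = 0.75 × 1349 = 1010 kN.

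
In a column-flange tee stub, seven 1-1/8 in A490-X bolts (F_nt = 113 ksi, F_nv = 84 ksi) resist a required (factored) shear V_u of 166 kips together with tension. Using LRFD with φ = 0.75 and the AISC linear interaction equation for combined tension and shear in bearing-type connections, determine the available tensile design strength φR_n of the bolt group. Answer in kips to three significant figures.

543 kips

A_b = π·1.125²/4 = 0.994 in²; f_rv = 166 / (7 × 0.994) = 23.86 ksi.
F'_nt = 1.3 F_nt − (F_nt / φF_nv) f_rv = 1.3·113 − (113/(0.75·84))·23.86 = 104.1 ksi, capped at F_nt → F'_nt = 104.1 ksi.
R_n = F'_nt · A_b · n = 104.1 × 0.994 × 7 = 724.4 kips.
Design strength φR_n = 0.75 × 724.4 = 543 kips.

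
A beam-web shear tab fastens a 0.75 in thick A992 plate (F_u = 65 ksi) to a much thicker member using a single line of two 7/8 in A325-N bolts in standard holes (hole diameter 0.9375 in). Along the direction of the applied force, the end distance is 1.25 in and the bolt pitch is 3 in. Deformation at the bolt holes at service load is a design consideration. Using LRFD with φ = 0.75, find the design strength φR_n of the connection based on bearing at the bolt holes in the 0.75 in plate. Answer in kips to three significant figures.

111 kips

Per bolt r_n = 1.2 l_c t F_u ≤ 2.4 d t F_u; upper limit = 2.4 × 0.875 × 0.75 × 65 = 102.4 kips.
Edge bolt: l_c = 1.25 − 0.9375/2 = 0.7812 in → 1.2 × 0.7812 × 0.75 × 65 = 45.7 → r_n = 45.7 kips.
Interior bolts: l_c = 3 − 0.9375 = 2.062 in → 1.2 × 2.062 × 0.75 × 65 = 120.7 → r_n = 102.4 kips.
R_n = 1 × 45.7 + 1 × 102.4 = 148.1 kips.
Design strength φR_n = 0.75 × 148.1 = 111 kips.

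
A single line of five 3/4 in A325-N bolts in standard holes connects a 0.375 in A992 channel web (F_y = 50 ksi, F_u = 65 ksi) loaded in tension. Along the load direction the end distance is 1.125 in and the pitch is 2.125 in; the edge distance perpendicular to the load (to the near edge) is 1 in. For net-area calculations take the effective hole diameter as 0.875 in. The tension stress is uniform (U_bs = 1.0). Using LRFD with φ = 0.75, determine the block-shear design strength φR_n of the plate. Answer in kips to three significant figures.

Shear plane L_v = 1.125 + 4·2.125 = 9.625 in; A_gv = 9.625 × 0.375 = 3.609 in².
A_nv = (9.625 − 4.5·0.875) × 0.375 = 2.133 in².
A_nt = (1 − 0.5·0.875) × 0.375 = 0.2109 in².
0.6 F_u A_nv = 83.18 kips; 0.6 F_y A_gv = 108.3 kips → shear rupture governs the shear term.
R_n = 83.18 + 1.0 × 65 × 0.2109 = 96.89 kips.
Design strength φR_n = 0.75 × 96.89 = 72.7 kips.

72.7 kips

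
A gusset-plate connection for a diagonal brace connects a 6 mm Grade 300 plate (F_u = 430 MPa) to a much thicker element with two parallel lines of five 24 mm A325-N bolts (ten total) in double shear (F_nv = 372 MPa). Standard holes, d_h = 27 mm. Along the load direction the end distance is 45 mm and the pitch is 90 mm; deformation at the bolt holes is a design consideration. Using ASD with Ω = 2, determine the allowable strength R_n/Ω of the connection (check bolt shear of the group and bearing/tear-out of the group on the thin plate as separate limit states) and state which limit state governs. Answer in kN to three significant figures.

Bolt shear: A_b = π·24²/4 = 452.4 mm²; R_n = 372 × 452.4 × 10 × 2 / 1000 = 3366 kN → 3366 / 2 = 1680 kN.
Bearing (1.2 l_c t F_u ≤ 2.4 d t F_u): upper limit = 2.4·24·6·430 / 1000 = 148.6 kN.
  Edge l_c = 45 − 27/2 = 31.5 → r_n = 97.52 kN; interior l_c = 90 − 27 = 63 → r_n = 148.6 kN.
  R_n,bearing = 2·97.52 + 8·148.6 = 1384 kN → 1384 / 2 = 692 kN.
Bearing governs: 692 kN.

692 kN (bearing governs)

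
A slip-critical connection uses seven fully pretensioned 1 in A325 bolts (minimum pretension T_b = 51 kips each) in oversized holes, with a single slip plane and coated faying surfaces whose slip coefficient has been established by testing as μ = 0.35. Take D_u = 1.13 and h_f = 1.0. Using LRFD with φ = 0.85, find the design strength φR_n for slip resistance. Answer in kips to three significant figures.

R_n = μ · D_u · h_f · T_b · n_s · n_b = 0.35 × 1.13 × 1.0 × 51 × 1 × 7 = 141.2 kips.
Design strength φR_n = 0.85 × 141.2 = 120 kips.

120 kips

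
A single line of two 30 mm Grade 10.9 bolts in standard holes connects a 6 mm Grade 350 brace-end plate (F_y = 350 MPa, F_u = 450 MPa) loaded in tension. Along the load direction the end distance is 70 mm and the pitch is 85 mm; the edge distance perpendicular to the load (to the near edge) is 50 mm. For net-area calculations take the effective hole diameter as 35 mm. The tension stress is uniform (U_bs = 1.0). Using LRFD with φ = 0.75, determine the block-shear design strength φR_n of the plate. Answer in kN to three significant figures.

Shear plane L_v = 70 + 1·85 = 155 mm; A_gv = 155 × 6 = 930 mm².
A_nv = (155 − 1.5·35) × 6 = 615 mm².
A_nt = (50 − 0.5·35) × 6 = 195 mm².
0.6 F_u A_nv = 166.1 kN; 0.6 F_y A_gv = 195.3 kN → shear rupture governs the shear term.
R_n = 166.1 + 1.0 × 450 × 195 / 1000 = 253.8 kN.
Design strength φR_n = 0.75 × 253.8 = 190 kN.

190 kN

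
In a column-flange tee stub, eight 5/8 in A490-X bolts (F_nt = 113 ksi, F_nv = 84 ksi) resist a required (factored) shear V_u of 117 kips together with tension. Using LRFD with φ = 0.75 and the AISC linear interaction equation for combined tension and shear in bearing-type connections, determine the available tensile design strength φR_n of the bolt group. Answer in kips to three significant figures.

113 kips

A_b = π·0.625²/4 = 0.3068 in²; f_rv = 117 / (8 × 0.3068) = 47.67 ksi.
F'_nt = 1.3 F_nt − (F_nt / φF_nv) f_rv = 1.3·113 − (113/(0.75·84))·47.67 = 61.4 ksi, capped at F_nt → F'_nt = 61.4 ksi.
R_n = F'_nt · A_b · n = 61.4 × 0.3068 × 8 = 150.7 kips.
Design strength φR_n = 0.75 × 150.7 = 113 kips.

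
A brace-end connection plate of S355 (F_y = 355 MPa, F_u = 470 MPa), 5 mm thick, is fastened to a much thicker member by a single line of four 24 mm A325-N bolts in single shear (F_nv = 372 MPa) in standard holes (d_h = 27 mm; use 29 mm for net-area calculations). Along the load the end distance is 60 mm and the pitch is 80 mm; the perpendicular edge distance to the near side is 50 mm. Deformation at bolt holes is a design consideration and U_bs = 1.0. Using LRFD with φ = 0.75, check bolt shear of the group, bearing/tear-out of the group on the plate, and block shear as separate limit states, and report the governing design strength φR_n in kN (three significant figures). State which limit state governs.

Bolt shear: A_b = π·24²/4 = 452.4 mm²; R_n = 372 × 452.4 × 4 × 1 / 1000 = 673.2 kN → 0.75 × 673.2 = 505 kN.
Bearing: edge l_c = 46.5, r_n = 131.1 kN; interior l_c = 53, r_n = 135.4 kN; R_n = 131.1 + 3·135.4 = 537.2 kN → 403 kN.
Block shear: A_gv = 1500, A_nv = 992.5, A_nt = 177.5 mm²; R_n = min(0.6F_uA_nv, 0.6F_yA_gv) + U_bs·F_u·A_nt = 363.3 kN → 272 kN.
Block shear governs: 272 kN.

272 kN (block shear governs)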